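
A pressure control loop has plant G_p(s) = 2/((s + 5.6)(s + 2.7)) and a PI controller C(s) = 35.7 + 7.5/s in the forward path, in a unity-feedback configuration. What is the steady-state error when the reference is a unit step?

The open loop C(s)G_p(s) has a pole at the origin (type 1), so the static position error constant is infinite and e_ss = 1/(1+∞) = 0.

0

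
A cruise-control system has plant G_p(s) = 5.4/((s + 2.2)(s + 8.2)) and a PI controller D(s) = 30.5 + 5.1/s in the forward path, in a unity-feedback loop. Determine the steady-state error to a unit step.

The open loop D(s)G_p(s) has a pole at the origin (type 1), so the static position error constant is infinite and e_ss = 1/(1+∞) = 0.

0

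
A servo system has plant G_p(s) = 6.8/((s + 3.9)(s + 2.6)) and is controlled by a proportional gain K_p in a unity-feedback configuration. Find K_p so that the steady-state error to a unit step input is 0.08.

Steady-state error for a unit step on this type-0 loop is 1/(1 + K_p·G_p(0)).
G_p(0) = 0.6706. Require 1/(1 + K_p·0.6706) = 0.08, so 1 + 0.6706·K_p = 12.5.
K_p = (12.5 − 1)/0.6706 = 17.1.

K_p = 17.1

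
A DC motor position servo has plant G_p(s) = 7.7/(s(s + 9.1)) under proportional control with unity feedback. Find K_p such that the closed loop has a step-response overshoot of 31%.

K_p = 22

From %OS = 100·exp(−πζ/√(1−ζ²)) = 31%, ζ = −ln(0.31)/√(π²+ln²(0.31)) = 0.3493.
Characteristic equation s² + 9.1s + 7.7K_p = 0 gives ζ = 9.1/(2√(7.7K_p)).
Setting ζ = 0.3493: √(7.7K_p) = 9.1/(2·0.3493) = 13.03, so K_p = 169.7/7.7 = 22.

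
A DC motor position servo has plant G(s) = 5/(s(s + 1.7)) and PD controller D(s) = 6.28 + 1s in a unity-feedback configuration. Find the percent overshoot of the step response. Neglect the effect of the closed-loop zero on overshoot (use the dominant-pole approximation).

9.6%

Forward path: (6.28 + 1s)·5/(s(s+1.7)). The closed-loop characteristic equation is s² + (1.7 + 5·1)s + 5·6.28 = 0.
That is s² + 6.7s + 31.4 = 0, so ω_n = 5.604 rad/s and ζ = 6.7/(2·5.604) = 0.5978.
%OS = 100·exp(−πζ/√(1−ζ²)) = 9.6%.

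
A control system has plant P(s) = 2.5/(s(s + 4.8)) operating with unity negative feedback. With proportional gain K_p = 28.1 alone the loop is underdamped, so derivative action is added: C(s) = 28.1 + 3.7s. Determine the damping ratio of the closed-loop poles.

Forward path: (28.1 + 3.7s)·2.5/(s(s+4.8)). The closed-loop characteristic equation is s² + (4.8 + 2.5·3.7)s + 2.5·28.1 = 0.
That is s² + 14.05s + 70.25 = 0, so ω_n = 8.382 rad/s and ζ = 14.05/(2·8.382) = 0.8382.

ζ = 0.838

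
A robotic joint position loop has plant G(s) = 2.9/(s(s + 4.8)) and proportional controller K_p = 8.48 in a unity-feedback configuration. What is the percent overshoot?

Closed-loop characteristic equation: s² + 4.8s + 24.59 = 0, so ω_n = 4.959 rad/s and ζ = 4.8/(2·4.959) = 0.484.
%OS = 100·exp(−πζ/√(1−ζ²)) = 100·exp(−π·0.484/√0.7658) = 17.6%.

17.6%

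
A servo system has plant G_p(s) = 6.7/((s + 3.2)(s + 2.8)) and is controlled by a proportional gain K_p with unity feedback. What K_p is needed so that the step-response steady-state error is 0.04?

Steady-state error for a unit step on this type-0 loop is 1/(1 + K_p·G_p(0)).
G_p(0) = 0.7478. Require 1/(1 + K_p·0.7478) = 0.04, so 1 + 0.7478·K_p = 25.
K_p = (25 − 1)/0.7478 = 32.1.

K_p = 32.1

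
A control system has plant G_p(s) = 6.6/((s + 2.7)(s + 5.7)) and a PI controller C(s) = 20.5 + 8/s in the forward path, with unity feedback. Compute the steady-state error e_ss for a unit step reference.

The open loop C(s)G_p(s) has a pole at the origin (type 1), so the static position error constant is infinite and e_ss = 1/(1+∞) = 0.

0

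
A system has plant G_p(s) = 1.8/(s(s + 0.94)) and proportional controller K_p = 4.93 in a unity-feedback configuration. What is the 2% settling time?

From 1 + K_pG_p(s) = 0: s² + 0.94s + 8.874 = 0 ⇒ ω_n = 2.979, ζ = 0.1578.
2% settling time T_s ≈ 4/(ζω_n) = 4/0.47 = 8.51 s.

T_s ≈ 8.51 s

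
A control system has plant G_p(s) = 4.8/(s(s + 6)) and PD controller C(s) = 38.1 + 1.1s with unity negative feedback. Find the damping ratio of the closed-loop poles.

ζ = 0.417

Forward path: (38.1 + 1.1s)·4.8/(s(s+6)). The closed-loop characteristic equation is s² + (6 + 4.8·1.1)s + 4.8·38.1 = 0.
That is s² + 11.28s + 182.9 = 0, so ω_n = 13.52 rad/s and ζ = 11.28/(2·13.52) = 0.4171.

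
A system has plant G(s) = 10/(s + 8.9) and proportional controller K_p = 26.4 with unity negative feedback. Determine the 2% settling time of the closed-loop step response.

Closed-loop transfer function: T(s) = K_p·G(s)/(1 + K_p·G(s)) = 264/(s + 8.9 + 264) = 264/(s + 272.9).
Time constant τ = 1/272.9 = 0.003664 s, so the 2% settling time is about 4τ = 0.0147 s.

T_s ≈ 0.0147 s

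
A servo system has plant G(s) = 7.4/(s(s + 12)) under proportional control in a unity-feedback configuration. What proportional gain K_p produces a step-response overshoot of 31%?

From %OS = 100·exp(−πζ/√(1−ζ²)) = 31%, ζ = −ln(0.31)/√(π²+ln²(0.31)) = 0.3493.
Characteristic equation s² + 12s + 7.4K_p = 0 gives ζ = 12/(2√(7.4K_p)).
Setting ζ = 0.3493: √(7.4K_p) = 12/(2·0.3493) = 17.18, so K_p = 295/7.4 = 39.9.

K_p = 39.9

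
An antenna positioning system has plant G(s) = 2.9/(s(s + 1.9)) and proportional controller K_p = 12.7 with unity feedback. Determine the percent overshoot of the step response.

The closed-loop denominator s² + 1.9s + 36.83 gives ω_n = √36.83 = 6.069 and ζ = 1.9/(2ω_n) = 0.1565.
%OS = 100·exp(−πζ/√(1−ζ²)) = 100·exp(−π·0.1565/√0.9755) = 60.8%.

60.8%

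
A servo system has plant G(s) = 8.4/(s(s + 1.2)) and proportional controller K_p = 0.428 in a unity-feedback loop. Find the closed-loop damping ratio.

With unity feedback the closed-loop characteristic equation is s² + 1.2s + 0.428·8.4 = s² + 1.2s + 3.595 = 0.
So ω_n² = 3.595 ⇒ ω_n = 1.896 rad/s, and ζ = 1.2/(2ω_n) = 0.316.

ζ = 0.316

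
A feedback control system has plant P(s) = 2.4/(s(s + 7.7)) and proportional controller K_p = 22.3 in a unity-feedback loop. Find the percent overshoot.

The closed-loop denominator s² + 7.7s + 53.52 gives ω_n = √53.52 = 7.316 and ζ = 7.7/(2ω_n) = 0.5263.
%OS = 100·exp(−πζ/√(1−ζ²)) = 100·exp(−π·0.5263/√0.723) = 14.3%.

14.3%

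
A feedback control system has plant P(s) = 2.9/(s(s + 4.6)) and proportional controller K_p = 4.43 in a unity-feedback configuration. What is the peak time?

The closed-loop denominator s² + 4.6s + 12.85 gives ω_n = √12.85 = 3.584 and ζ = 4.6/(2ω_n) = 0.6417.
Damped frequency ω_d = ω_n√(1−ζ²) = 2.749 rad/s, so peak time T_p = π/ω_d = 1.14 s.

T_p = 1.14 s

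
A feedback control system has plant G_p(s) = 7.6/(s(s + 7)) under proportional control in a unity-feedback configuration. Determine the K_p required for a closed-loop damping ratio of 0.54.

Closed-loop characteristic equation: s² + 7s + K_p·7.6 = 0.
So ω_n = √(7.6K_p) and 2ζω_n = 7, giving ζ = 7/(2√(7.6K_p)).
Setting ζ = 0.54: √(7.6K_p) = 7/(2·0.54) = 6.481, so K_p = 42.01/7.6 = 5.53.

K_p = 5.53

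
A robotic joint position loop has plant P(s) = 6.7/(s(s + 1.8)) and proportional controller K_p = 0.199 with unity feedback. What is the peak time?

Closed-loop characteristic equation: s² + 1.8s + 1.333 = 0, so ω_n = 1.155 rad/s and ζ = 1.8/(2·1.155) = 0.7794.
Damped frequency ω_d = ω_n√(1−ζ²) = 0.7234 rad/s, so peak time T_p = π/ω_d = 4.34 s.

T_p = 4.34 s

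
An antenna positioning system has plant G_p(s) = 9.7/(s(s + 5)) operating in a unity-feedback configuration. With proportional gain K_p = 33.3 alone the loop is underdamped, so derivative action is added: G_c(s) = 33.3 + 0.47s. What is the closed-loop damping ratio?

Forward path: (33.3 + 0.47s)·9.7/(s(s+5)). The closed-loop characteristic equation is s² + (5 + 9.7·0.47)s + 9.7·33.3 = 0.
That is s² + 9.559s + 323 = 0, so ω_n = 17.97 rad/s and ζ = 9.559/(2·17.97) = 0.2659.

ζ = 0.266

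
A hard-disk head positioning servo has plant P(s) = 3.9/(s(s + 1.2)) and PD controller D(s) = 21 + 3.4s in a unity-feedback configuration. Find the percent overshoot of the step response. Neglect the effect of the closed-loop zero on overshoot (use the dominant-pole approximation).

1.54%

Forward path: (21 + 3.4s)·3.9/(s(s+1.2)). The closed-loop characteristic equation is s² + (1.2 + 3.9·3.4)s + 3.9·21 = 0.
That is s² + 14.46s + 81.9 = 0, so ω_n = 9.05 rad/s and ζ = 14.46/(2·9.05) = 0.7989.
%OS = 100·exp(−πζ/√(1−ζ²)) = 1.54%.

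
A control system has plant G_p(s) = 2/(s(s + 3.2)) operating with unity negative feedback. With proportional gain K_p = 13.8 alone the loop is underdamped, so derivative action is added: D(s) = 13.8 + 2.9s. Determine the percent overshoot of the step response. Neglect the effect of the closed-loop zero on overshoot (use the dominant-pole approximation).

0.544%

Forward path: (13.8 + 2.9s)·2/(s(s+3.2)). The closed-loop characteristic equation is s² + (3.2 + 2·2.9)s + 2·13.8 = 0.
That is s² + 9s + 27.6 = 0, so ω_n = 5.254 rad/s and ζ = 9/(2·5.254) = 0.8566.
%OS = 100·exp(−πζ/√(1−ζ²)) = 0.544%.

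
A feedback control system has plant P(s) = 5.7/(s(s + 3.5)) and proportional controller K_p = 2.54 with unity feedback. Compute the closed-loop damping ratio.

With unity feedback the closed-loop characteristic equation is s² + 3.5s + 2.54·5.7 = s² + 3.5s + 14.48 = 0.
Matching s² + 2ζω_n s + ω_n²: ω_n = √14.48 = 3.805 rad/s and 2ζω_n = 3.5, so ζ = 3.5/(2·3.805) = 0.46.

ζ = 0.46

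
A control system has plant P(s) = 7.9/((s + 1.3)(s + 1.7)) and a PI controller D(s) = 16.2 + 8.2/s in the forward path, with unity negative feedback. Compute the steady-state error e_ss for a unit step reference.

The open loop D(s)P(s) has a pole at the origin (type 1), so the static position error constant is infinite and e_ss = 1/(1+∞) = 0.

0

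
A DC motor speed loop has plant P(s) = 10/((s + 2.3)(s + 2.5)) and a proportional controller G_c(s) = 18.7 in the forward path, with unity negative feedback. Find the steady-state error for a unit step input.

The loop is type 0. Static position error constant K_pos = G_c(0)·P(0) = 18.7·1.739 = 32.52.
Steady-state error to a unit step: e_ss = 1/(1+K_pos) = 1/33.52 = 0.0298.

0.0298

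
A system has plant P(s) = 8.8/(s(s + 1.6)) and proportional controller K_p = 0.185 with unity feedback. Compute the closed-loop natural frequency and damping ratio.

1 + K_p·P(s) = 0 gives s² + 1.6s + 1.628 = 0.
So ω_n² = 1.628 ⇒ ω_n = 1.276 rad/s, and ζ = 1.6/(2ω_n) = 0.627.

ω_n = 1.28 rad/s, ζ = 0.627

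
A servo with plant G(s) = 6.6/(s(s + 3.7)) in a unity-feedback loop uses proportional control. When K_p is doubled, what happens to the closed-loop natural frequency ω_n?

increase

ω_n = √(6.6·K_p), which grows with K_p.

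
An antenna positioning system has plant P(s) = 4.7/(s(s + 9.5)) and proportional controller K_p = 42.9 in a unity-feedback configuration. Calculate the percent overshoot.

32.8%

From 1 + K_pP(s) = 0: s² + 9.5s + 201.6 = 0 ⇒ ω_n = 14.2, ζ = 0.3345.
%OS = 100·exp(−πζ/√(1−ζ²)) = 100·exp(−π·0.3345/√0.8881) = 32.8%.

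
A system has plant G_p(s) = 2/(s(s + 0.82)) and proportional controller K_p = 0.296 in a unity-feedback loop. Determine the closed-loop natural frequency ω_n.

The closed-loop denominator is s(s+0.82) + 0.296·2 = s² + 0.82s + 0.592.
Matching s² + 2ζω_n s + ω_n²: ω_n = √0.592 = 0.7694 rad/s and 2ζω_n = 0.82, so ζ = 0.82/(2·0.7694) = 0.533.

ω_n = 0.769 rad/s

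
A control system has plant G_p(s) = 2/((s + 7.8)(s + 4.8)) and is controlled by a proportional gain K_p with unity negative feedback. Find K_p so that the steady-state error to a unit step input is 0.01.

K_p = 1850

For a type-0 loop with proportional control, e_ss = 1/(1 + K_p·G_p(0)).
G_p(0) = 0.05342. Require 1/(1 + K_p·0.05342) = 0.01, so 1 + 0.05342·K_p = 100.
K_p = (100 − 1)/0.05342 = 1850.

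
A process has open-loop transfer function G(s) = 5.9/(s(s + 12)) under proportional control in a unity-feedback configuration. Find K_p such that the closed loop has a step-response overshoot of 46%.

From %OS = 100·exp(−πζ/√(1−ζ²)) = 46%, ζ = −ln(0.46)/√(π²+ln²(0.46)) = 0.24.
Characteristic equation s² + 12s + 5.9K_p = 0 gives ζ = 12/(2√(5.9K_p)).
Setting ζ = 0.24: √(5.9K_p) = 12/(2·0.24) = 25, so K_p = 625.2/5.9 = 106.

K_p = 106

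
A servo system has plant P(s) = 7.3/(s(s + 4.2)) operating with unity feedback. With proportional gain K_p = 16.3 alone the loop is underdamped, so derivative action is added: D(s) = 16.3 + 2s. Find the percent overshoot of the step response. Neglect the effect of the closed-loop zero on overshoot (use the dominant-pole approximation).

0.482%

Forward path: (16.3 + 2s)·7.3/(s(s+4.2)). The closed-loop characteristic equation is s² + (4.2 + 7.3·2)s + 7.3·16.3 = 0.
That is s² + 18.8s + 119 = 0, so ω_n = 10.91 rad/s and ζ = 18.8/(2·10.91) = 0.8617.
%OS = 100·exp(−πζ/√(1−ζ²)) = 0.482%.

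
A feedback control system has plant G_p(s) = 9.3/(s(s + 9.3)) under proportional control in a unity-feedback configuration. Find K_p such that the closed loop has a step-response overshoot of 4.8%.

From %OS = 100·exp(−πζ/√(1−ζ²)) = 4.8%, ζ = −ln(0.048)/√(π²+ln²(0.048)) = 0.695.
Characteristic equation s² + 9.3s + 9.3K_p = 0 gives ζ = 9.3/(2√(9.3K_p)).
Setting ζ = 0.695: √(9.3K_p) = 9.3/(2·0.695) = 6.691, so K_p = 44.77/9.3 = 4.81.

K_p = 4.81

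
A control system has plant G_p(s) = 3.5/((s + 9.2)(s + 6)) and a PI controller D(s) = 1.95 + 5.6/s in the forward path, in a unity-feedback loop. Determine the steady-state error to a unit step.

0

The open loop D(s)G_p(s) has a pole at the origin (type 1), so the static position error constant is infinite and e_ss = 1/(1+∞) = 0.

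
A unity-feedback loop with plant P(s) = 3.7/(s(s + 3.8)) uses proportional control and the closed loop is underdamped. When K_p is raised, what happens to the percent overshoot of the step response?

ζ = 3.8/(2√(3.7K_p)) decreases as K_p grows; lower damping means more overshoot.

increase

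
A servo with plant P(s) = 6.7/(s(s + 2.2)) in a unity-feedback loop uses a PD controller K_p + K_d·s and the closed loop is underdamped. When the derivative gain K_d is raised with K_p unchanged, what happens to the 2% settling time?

decrease

Characteristic equation s² + (2.2 + 6.7K_d)s + 6.7K_p = 0: raising K_d increases ζω_n = (2.2+6.7K_d)/2 while the loop stays underdamped, so T_s ≈ 4/(ζω_n) decreases.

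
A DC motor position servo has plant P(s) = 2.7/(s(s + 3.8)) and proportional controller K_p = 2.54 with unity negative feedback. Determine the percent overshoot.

3.64%

The closed-loop denominator s² + 3.8s + 6.858 gives ω_n = √6.858 = 2.619 and ζ = 3.8/(2ω_n) = 0.7255.
%OS = 100·exp(−πζ/√(1−ζ²)) = 100·exp(−π·0.7255/√0.4736) = 3.64%.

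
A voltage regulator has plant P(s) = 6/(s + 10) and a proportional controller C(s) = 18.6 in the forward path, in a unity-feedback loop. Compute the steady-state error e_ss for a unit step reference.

0.0822

The loop is type 0. Static position error constant K_pos = C(0)·P(0) = 18.6·0.6 = 11.16.
Steady-state error to a unit step: e_ss = 1/(1+K_pos) = 1/12.16 = 0.0822.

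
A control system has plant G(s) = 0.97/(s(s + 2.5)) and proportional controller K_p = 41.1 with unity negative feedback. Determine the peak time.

T_p = 0.508 s

From 1 + K_pG(s) = 0: s² + 2.5s + 39.87 = 0 ⇒ ω_n = 6.314, ζ = 0.198.
Damped frequency ω_d = ω_n√(1−ζ²) = 6.189 rad/s, so peak time T_p = π/ω_d = 0.508 s.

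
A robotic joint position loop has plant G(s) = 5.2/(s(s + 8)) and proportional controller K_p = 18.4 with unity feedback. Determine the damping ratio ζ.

ζ = 0.409

1 + K_p·G(s) = 0 gives s² + 8s + 95.68 = 0.
So ω_n² = 95.68 ⇒ ω_n = 9.782 rad/s, and ζ = 8/(2ω_n) = 0.409.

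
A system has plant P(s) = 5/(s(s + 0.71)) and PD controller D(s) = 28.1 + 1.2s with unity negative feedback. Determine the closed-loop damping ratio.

Forward path: (28.1 + 1.2s)·5/(s(s+0.71)). The closed-loop characteristic equation is s² + (0.71 + 5·1.2)s + 5·28.1 = 0.
That is s² + 6.71s + 140.5 = 0, so ω_n = 11.85 rad/s and ζ = 6.71/(2·11.85) = 0.283.

ζ = 0.283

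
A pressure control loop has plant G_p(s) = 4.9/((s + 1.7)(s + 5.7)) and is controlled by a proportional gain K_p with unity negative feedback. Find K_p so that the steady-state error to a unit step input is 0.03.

The loop is type 0, so e_ss(step) = 1/(1 + K_pos) with K_pos = K_p·G_p(0).
G_p(0) = 0.5057. Require 1/(1 + K_p·0.5057) = 0.03, so 1 + 0.5057·K_p = 33.33.
K_p = (33.33 − 1)/0.5057 = 63.9.

K_p = 63.9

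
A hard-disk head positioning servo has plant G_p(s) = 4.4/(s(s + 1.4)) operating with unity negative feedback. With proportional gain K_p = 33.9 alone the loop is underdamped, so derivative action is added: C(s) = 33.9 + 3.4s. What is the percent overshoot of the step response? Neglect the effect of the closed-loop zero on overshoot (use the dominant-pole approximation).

5.88%

Forward path: (33.9 + 3.4s)·4.4/(s(s+1.4)). The closed-loop characteristic equation is s² + (1.4 + 4.4·3.4)s + 4.4·33.9 = 0.
That is s² + 16.36s + 149.2 = 0, so ω_n = 12.21 rad/s and ζ = 16.36/(2·12.21) = 0.6698.
%OS = 100·exp(−πζ/√(1−ζ²)) = 5.88%.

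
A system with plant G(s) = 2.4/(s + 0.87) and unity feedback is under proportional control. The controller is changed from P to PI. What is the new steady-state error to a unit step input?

Adding integral action puts a pole at s = 0 in the forward path, raising the system type to 1; a type-1 loop has zero steady-state error to a step.

0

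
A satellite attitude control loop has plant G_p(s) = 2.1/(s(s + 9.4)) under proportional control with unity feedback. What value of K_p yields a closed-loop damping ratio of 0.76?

K_p = 18.2

Closed-loop characteristic equation: s² + 9.4s + K_p·2.1 = 0.
So ω_n = √(2.1K_p) and 2ζω_n = 9.4, giving ζ = 9.4/(2√(2.1K_p)).
Setting ζ = 0.76: √(2.1K_p) = 9.4/(2·0.76) = 6.184, so K_p = 38.24/2.1 = 18.2.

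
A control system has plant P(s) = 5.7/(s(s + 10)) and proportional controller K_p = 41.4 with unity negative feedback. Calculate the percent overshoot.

From 1 + K_pP(s) = 0: s² + 10s + 236 = 0 ⇒ ω_n = 15.36, ζ = 0.3255.
%OS = 100·exp(−πζ/√(1−ζ²)) = 100·exp(−π·0.3255/√0.8941) = 33.9%.

33.9%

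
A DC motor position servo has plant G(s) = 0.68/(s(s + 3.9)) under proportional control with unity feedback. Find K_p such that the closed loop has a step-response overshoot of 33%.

From %OS = 100·exp(−πζ/√(1−ζ²)) = 33%, ζ = −ln(0.33)/√(π²+ln²(0.33)) = 0.3328.
Characteristic equation s² + 3.9s + 0.68K_p = 0 gives ζ = 3.9/(2√(0.68K_p)).
Setting ζ = 0.3328: √(0.68K_p) = 3.9/(2·0.3328) = 5.86, so K_p = 34.34/0.68 = 50.5.

K_p = 50.5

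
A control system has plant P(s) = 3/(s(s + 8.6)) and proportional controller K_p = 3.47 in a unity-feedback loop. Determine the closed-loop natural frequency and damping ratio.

ω_n = 3.23 rad/s, ζ = 1.33

The closed-loop denominator is s(s+8.6) + 3.47·3 = s² + 8.6s + 10.41.
Matching s² + 2ζω_n s + ω_n²: ω_n = √10.41 = 3.226 rad/s and 2ζω_n = 8.6, so ζ = 8.6/(2·3.226) = 1.33.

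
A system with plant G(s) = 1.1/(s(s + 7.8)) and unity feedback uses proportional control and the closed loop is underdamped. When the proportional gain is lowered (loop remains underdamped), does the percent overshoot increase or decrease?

ζ = 7.8/(2√(1.1K_p)) rises as K_p falls; higher damping means less overshoot.

decrease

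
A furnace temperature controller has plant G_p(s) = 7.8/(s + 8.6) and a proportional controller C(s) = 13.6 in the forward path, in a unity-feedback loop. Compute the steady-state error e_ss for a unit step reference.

0.075

The loop is type 0. Static position error constant K_pos = C(0)·G_p(0) = 13.6·0.907 = 12.33.
Steady-state error to a unit step: e_ss = 1/(1+K_pos) = 1/13.33 = 0.075.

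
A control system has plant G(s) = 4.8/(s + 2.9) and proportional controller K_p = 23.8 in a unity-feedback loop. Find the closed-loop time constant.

τ = 0.00854 s

Closed-loop transfer function: T(s) = K_p·G(s)/(1 + K_p·G(s)) = 114.2/(s + 2.9 + 114.2) = 114.2/(s + 117.1).
Time constant τ = 1/117.1 = 0.00854 s.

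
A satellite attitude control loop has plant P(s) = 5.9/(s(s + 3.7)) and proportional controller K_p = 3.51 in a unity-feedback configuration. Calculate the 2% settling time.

Closed-loop characteristic equation: s² + 3.7s + 20.71 = 0, so ω_n = 4.551 rad/s and ζ = 3.7/(2·4.551) = 0.4065.
2% settling time T_s ≈ 4/(ζω_n) = 4/1.85 = 2.16 s.

T_s ≈ 2.16 s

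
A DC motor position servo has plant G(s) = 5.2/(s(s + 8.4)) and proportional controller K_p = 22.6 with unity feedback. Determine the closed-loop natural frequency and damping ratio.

With unity feedback the closed-loop characteristic equation is s² + 8.4s + 22.6·5.2 = s² + 8.4s + 117.5 = 0.
Matching s² + 2ζω_n s + ω_n²: ω_n = √117.5 = 10.84 rad/s and 2ζω_n = 8.4, so ζ = 8.4/(2·10.84) = 0.387.

ω_n = 10.8 rad/s, ζ = 0.387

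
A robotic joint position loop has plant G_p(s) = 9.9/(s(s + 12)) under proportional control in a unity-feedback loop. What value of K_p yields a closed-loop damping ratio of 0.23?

Closed-loop characteristic equation: s² + 12s + K_p·9.9 = 0.
So ω_n = √(9.9K_p) and 2ζω_n = 12, giving ζ = 12/(2√(9.9K_p)).
Setting ζ = 0.23: √(9.9K_p) = 12/(2·0.23) = 26.09, so K_p = 680.5/9.9 = 68.7.

K_p = 68.7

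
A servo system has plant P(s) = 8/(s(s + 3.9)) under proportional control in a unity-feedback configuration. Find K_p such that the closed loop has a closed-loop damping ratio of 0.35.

K_p = 3.88

Closed-loop characteristic equation: s² + 3.9s + K_p·8 = 0.
So ω_n = √(8K_p) and 2ζω_n = 3.9, giving ζ = 3.9/(2√(8K_p)).
Setting ζ = 0.35: √(8K_p) = 3.9/(2·0.35) = 5.571, so K_p = 31.04/8 = 3.88.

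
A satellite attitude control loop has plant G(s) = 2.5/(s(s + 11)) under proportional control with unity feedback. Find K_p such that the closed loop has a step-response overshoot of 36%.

K_p = 127

From %OS = 100·exp(−πζ/√(1−ζ²)) = 36%, ζ = −ln(0.36)/√(π²+ln²(0.36)) = 0.3093.
Characteristic equation s² + 11s + 2.5K_p = 0 gives ζ = 11/(2√(2.5K_p)).
Setting ζ = 0.3093: √(2.5K_p) = 11/(2·0.3093) = 17.78, so K_p = 316.3/2.5 = 127.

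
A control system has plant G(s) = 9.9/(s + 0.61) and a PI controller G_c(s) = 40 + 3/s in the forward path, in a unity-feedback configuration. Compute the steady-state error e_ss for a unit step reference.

The open loop G_c(s)G(s) has a pole at the origin (type 1), so the static position error constant is infinite and e_ss = 1/(1+∞) = 0.

0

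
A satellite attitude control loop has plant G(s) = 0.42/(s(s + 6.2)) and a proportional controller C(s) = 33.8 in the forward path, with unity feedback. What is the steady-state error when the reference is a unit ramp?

0.437

The loop has one pole at the origin (type 1). Velocity error constant K_v = lim_{s→0} s·C(s)G(s) = 33.8·0.42/6.2 = 2.29.
Steady-state error to a unit ramp: e_ss = 1/K_v = 0.437.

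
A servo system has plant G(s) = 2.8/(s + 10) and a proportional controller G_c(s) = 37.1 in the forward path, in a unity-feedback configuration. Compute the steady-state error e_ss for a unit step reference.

0.0878

The loop is type 0. Static position error constant K_pos = G_c(0)·G(0) = 37.1·0.28 = 10.39.
Steady-state error to a unit step: e_ss = 1/(1+K_pos) = 1/11.39 = 0.0878.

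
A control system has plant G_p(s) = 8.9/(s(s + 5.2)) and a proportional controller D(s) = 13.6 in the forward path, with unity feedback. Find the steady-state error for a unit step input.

The open loop D(s)G_p(s) has a pole at the origin (type 1), so the static position error constant is infinite and e_ss = 1/(1+∞) = 0.

0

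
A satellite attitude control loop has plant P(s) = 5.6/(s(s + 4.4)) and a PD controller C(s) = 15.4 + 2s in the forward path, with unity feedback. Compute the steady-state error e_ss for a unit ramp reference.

0.051

The loop has one pole at the origin (type 1). Velocity error constant K_v = lim_{s→0} s·C(s)P(s) = 15.4·5.6/4.4 = 19.6.
Steady-state error to a unit ramp: e_ss = 1/K_v = 0.051.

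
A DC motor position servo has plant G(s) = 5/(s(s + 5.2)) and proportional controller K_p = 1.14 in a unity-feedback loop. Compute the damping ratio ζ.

The closed-loop denominator is s(s+5.2) + 1.14·5 = s² + 5.2s + 5.7.
Matching s² + 2ζω_n s + ω_n²: ω_n = √5.7 = 2.387 rad/s and 2ζω_n = 5.2, so ζ = 5.2/(2·2.387) = 1.09.

ζ = 1.09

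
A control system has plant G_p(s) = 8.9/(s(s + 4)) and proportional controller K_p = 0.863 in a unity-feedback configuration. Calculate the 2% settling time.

T_s ≈ 2 s

Closed-loop characteristic equation: s² + 4s + 7.681 = 0, so ω_n = 2.771 rad/s and ζ = 4/(2·2.771) = 0.7217.
2% settling time T_s ≈ 4/(ζω_n) = 4/2 = 2 s.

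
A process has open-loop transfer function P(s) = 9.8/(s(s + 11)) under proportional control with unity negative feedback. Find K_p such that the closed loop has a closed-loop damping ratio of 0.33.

K_p = 28.3

Closed-loop characteristic equation: s² + 11s + K_p·9.8 = 0.
So ω_n = √(9.8K_p) and 2ζω_n = 11, giving ζ = 11/(2√(9.8K_p)).
Setting ζ = 0.33: √(9.8K_p) = 11/(2·0.33) = 16.67, so K_p = 277.8/9.8 = 28.3.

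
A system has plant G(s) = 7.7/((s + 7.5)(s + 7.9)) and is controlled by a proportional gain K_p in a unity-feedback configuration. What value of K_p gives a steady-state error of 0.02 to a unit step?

K_p = 377

For a type-0 loop with proportional control, e_ss = 1/(1 + K_p·G(0)).
G(0) = 0.13. Require 1/(1 + K_p·0.13) = 0.02, so 1 + 0.13·K_p = 50.
K_p = (50 − 1)/0.13 = 377.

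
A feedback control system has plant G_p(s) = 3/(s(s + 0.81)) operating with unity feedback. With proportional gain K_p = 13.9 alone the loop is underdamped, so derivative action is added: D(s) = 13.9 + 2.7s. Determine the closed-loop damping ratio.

Forward path: (13.9 + 2.7s)·3/(s(s+0.81)). The closed-loop characteristic equation is s² + (0.81 + 3·2.7)s + 3·13.9 = 0.
That is s² + 8.91s + 41.7 = 0, so ω_n = 6.458 rad/s and ζ = 8.91/(2·6.458) = 0.6899.

ζ = 0.69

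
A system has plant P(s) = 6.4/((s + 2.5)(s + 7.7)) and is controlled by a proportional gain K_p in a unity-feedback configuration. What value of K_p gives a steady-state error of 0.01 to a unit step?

K_p = 298

For a type-0 loop with proportional control, e_ss = 1/(1 + K_p·P(0)).
P(0) = 0.3325. Require 1/(1 + K_p·0.3325) = 0.01, so 1 + 0.3325·K_p = 100.
K_p = (100 − 1)/0.3325 = 298.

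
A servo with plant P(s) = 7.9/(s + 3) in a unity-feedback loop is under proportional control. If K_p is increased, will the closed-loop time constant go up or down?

decrease

The closed-loop bandwidth 3+K_p·7.9 grows with K_p, so τ shrinks.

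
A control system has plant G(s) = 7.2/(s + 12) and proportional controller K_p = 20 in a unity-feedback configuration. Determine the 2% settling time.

T_s ≈ 0.0256 s

Closed-loop transfer function: T(s) = K_p·G(s)/(1 + K_p·G(s)) = 144/(s + 12 + 144) = 144/(s + 156).
Time constant τ = 1/156 = 0.00641 s, so the 2% settling time is about 4τ = 0.0256 s.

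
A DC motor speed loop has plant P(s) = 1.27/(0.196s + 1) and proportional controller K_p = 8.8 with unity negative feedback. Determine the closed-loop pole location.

Closed loop: T(s) = K_p·P/(1+K_p·P) = 11.18/(0.196s + 1 + 11.18), with pole at s = −(1 + 11.18)/0.196 = −62.12.

s = -62.12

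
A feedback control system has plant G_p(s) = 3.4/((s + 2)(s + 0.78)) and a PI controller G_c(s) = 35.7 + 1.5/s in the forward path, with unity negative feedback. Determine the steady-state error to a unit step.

The open loop G_c(s)G_p(s) has a pole at the origin (type 1), so the static position error constant is infinite and e_ss = 1/(1+∞) = 0.

0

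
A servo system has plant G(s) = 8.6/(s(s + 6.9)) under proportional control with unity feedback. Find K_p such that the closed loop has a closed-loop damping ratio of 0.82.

Closed-loop characteristic equation: s² + 6.9s + K_p·8.6 = 0.
So ω_n = √(8.6K_p) and 2ζω_n = 6.9, giving ζ = 6.9/(2√(8.6K_p)).
Setting ζ = 0.82: √(8.6K_p) = 6.9/(2·0.82) = 4.207, so K_p = 17.7/8.6 = 2.06.

K_p = 2.06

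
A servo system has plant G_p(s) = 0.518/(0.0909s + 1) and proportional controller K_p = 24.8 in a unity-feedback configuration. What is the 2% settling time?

T_s ≈ 0.0263 s

Closed loop: T(s) = K_p·G_p/(1+K_p·G_p) = 12.85/(0.0909s + 1 + 12.85), with pole at s = −(1 + 12.85)/0.0909 = −152.3.
τ = 1/152.3 = 0.006565 s, so 2% settling time ≈ 4τ = 0.0263 s.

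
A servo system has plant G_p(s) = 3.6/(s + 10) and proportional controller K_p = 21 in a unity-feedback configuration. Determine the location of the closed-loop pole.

s = -85.6

Closed-loop transfer function: T(s) = K_p·G_p(s)/(1 + K_p·G_p(s)) = 75.6/(s + 10 + 75.6) = 75.6/(s + 85.6).
The closed-loop pole is at s = −85.6.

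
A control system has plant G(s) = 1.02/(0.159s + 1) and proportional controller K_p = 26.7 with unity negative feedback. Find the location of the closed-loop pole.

Closed loop: T(s) = K_p·G/(1+K_p·G) = 27.23/(0.159s + 1 + 27.23), with pole at s = −(1 + 27.23)/0.159 = −177.6.

s = -177.6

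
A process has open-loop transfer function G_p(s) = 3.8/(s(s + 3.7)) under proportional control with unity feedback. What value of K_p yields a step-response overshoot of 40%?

From %OS = 100·exp(−πζ/√(1−ζ²)) = 40%, ζ = −ln(0.4)/√(π²+ln²(0.4)) = 0.28.
Characteristic equation s² + 3.7s + 3.8K_p = 0 gives ζ = 3.7/(2√(3.8K_p)).
Setting ζ = 0.28: √(3.8K_p) = 3.7/(2·0.28) = 6.607, so K_p = 43.65/3.8 = 11.5.

K_p = 11.5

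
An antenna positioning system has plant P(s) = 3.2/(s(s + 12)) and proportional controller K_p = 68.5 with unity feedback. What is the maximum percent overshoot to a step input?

From 1 + K_pP(s) = 0: s² + 12s + 219.2 = 0 ⇒ ω_n = 14.81, ζ = 0.4053.
%OS = 100·exp(−πζ/√(1−ζ²)) = 100·exp(−π·0.4053/√0.8358) = 24.8%.

24.8%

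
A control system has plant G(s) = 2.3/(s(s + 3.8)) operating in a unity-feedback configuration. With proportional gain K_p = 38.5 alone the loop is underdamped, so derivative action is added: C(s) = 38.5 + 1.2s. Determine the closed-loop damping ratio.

Forward path: (38.5 + 1.2s)·2.3/(s(s+3.8)). The closed-loop characteristic equation is s² + (3.8 + 2.3·1.2)s + 2.3·38.5 = 0.
That is s² + 6.56s + 88.55 = 0, so ω_n = 9.41 rad/s and ζ = 6.56/(2·9.41) = 0.3486.

ζ = 0.349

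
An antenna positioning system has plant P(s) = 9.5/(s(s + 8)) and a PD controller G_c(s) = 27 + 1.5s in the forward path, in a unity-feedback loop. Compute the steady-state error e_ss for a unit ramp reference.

The loop has one pole at the origin (type 1). Velocity error constant K_v = lim_{s→0} s·G_c(s)P(s) = 27·9.5/8 = 32.06.
Steady-state error to a unit ramp: e_ss = 1/K_v = 0.0312.

0.0312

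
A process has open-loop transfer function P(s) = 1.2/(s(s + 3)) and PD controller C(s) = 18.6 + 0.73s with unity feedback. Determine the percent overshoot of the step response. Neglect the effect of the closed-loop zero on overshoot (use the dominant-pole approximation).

Forward path: (18.6 + 0.73s)·1.2/(s(s+3)). The closed-loop characteristic equation is s² + (3 + 1.2·0.73)s + 1.2·18.6 = 0.
That is s² + 3.876s + 22.32 = 0, so ω_n = 4.724 rad/s and ζ = 3.876/(2·4.724) = 0.4102.
%OS = 100·exp(−πζ/√(1−ζ²)) = 24.3%.

24.3%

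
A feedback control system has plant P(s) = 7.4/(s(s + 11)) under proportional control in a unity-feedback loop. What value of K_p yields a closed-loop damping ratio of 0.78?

Closed-loop characteristic equation: s² + 11s + K_p·7.4 = 0.
So ω_n = √(7.4K_p) and 2ζω_n = 11, giving ζ = 11/(2√(7.4K_p)).
Setting ζ = 0.78: √(7.4K_p) = 11/(2·0.78) = 7.051, so K_p = 49.72/7.4 = 6.72.

K_p = 6.72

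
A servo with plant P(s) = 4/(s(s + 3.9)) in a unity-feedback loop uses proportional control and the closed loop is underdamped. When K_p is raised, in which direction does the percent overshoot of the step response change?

ζ = 3.9/(2√(4K_p)) decreases as K_p grows; lower damping means more overshoot.

increase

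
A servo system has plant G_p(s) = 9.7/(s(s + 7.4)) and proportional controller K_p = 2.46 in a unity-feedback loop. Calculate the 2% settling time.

T_s ≈ 1.08 s

Closed-loop characteristic equation: s² + 7.4s + 23.86 = 0, so ω_n = 4.885 rad/s and ζ = 7.4/(2·4.885) = 0.7574.
2% settling time T_s ≈ 4/(ζω_n) = 4/3.7 = 1.08 s.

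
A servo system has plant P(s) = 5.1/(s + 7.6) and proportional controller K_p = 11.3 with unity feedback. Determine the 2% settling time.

T_s ≈ 0.0613 s

Closed-loop transfer function: T(s) = K_p·P(s)/(1 + K_p·P(s)) = 57.63/(s + 7.6 + 57.63) = 57.63/(s + 65.23).
Time constant τ = 1/65.23 = 0.01533 s, so the 2% settling time is about 4τ = 0.0613 s.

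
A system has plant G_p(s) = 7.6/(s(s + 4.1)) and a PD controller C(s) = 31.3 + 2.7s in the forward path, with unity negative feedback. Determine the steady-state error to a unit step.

The open loop C(s)G_p(s) has a pole at the origin (type 1), so the static position error constant is infinite and e_ss = 1/(1+∞) = 0.

0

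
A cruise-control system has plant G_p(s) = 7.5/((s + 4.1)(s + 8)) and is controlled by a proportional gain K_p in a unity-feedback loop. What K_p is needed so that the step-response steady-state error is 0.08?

Steady-state error for a unit step on this type-0 loop is 1/(1 + K_p·G_p(0)).
G_p(0) = 0.2287. Require 1/(1 + K_p·0.2287) = 0.08, so 1 + 0.2287·K_p = 12.5.
K_p = (12.5 − 1)/0.2287 = 50.3.

K_p = 50.3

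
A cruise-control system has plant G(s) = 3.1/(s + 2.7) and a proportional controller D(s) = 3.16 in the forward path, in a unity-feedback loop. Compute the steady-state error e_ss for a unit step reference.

The loop is type 0. Static position error constant K_pos = D(0)·G(0) = 3.16·1.148 = 3.628.
Steady-state error to a unit step: e_ss = 1/(1+K_pos) = 1/4.628 = 0.216.

0.216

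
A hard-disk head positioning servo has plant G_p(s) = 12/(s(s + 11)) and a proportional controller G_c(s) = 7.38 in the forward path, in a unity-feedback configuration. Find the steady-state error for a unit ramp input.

The loop has one pole at the origin (type 1). Velocity error constant K_v = lim_{s→0} s·G_c(s)G_p(s) = 7.38·12/11 = 8.051.
Steady-state error to a unit ramp: e_ss = 1/K_v = 0.124.

0.124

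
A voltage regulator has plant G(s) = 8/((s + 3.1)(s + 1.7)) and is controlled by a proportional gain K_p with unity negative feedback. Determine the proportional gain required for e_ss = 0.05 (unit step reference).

K_p = 12.5

The loop is type 0, so e_ss(step) = 1/(1 + K_pos) with K_pos = K_p·G(0).
G(0) = 1.518. Require 1/(1 + K_p·1.518) = 0.05, so 1 + 1.518·K_p = 20.
K_p = (20 − 1)/1.518 = 12.5.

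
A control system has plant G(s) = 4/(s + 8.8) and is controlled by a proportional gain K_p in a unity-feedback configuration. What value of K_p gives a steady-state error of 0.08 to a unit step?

Steady-state error for a unit step on this type-0 loop is 1/(1 + K_p·G(0)).
G(0) = 0.4545. Require 1/(1 + K_p·0.4545) = 0.08, so 1 + 0.4545·K_p = 12.5.
K_p = (12.5 − 1)/0.4545 = 25.3.

K_p = 25.3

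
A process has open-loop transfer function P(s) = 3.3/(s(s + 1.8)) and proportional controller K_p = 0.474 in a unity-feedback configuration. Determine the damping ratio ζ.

ζ = 0.72

With unity feedback the closed-loop characteristic equation is s² + 1.8s + 0.474·3.3 = s² + 1.8s + 1.564 = 0.
So ω_n² = 1.564 ⇒ ω_n = 1.251 rad/s, and ζ = 1.8/(2ω_n) = 0.72.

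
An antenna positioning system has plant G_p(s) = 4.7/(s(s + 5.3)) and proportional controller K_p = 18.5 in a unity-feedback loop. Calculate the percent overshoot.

39.4%

From 1 + K_pG_p(s) = 0: s² + 5.3s + 86.95 = 0 ⇒ ω_n = 9.325, ζ = 0.2842.
%OS = 100·exp(−πζ/√(1−ζ²)) = 100·exp(−π·0.2842/√0.9192) = 39.4%.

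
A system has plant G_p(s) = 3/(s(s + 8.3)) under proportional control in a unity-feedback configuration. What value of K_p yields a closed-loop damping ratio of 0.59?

Closed-loop characteristic equation: s² + 8.3s + K_p·3 = 0.
So ω_n = √(3K_p) and 2ζω_n = 8.3, giving ζ = 8.3/(2√(3K_p)).
Setting ζ = 0.59: √(3K_p) = 8.3/(2·0.59) = 7.034, so K_p = 49.48/3 = 16.5.

K_p = 16.5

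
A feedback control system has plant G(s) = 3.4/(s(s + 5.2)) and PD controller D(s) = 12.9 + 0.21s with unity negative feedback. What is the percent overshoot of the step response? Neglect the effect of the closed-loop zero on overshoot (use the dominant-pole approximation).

20.9%

Forward path: (12.9 + 0.21s)·3.4/(s(s+5.2)). The closed-loop characteristic equation is s² + (5.2 + 3.4·0.21)s + 3.4·12.9 = 0.
That is s² + 5.914s + 43.86 = 0, so ω_n = 6.623 rad/s and ζ = 5.914/(2·6.623) = 0.4465.
%OS = 100·exp(−πζ/√(1−ζ²)) = 20.9%.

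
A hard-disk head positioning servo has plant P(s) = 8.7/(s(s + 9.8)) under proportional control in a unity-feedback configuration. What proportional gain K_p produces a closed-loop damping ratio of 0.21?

K_p = 62.6

Closed-loop characteristic equation: s² + 9.8s + K_p·8.7 = 0.
So ω_n = √(8.7K_p) and 2ζω_n = 9.8, giving ζ = 9.8/(2√(8.7K_p)).
Setting ζ = 0.21: √(8.7K_p) = 9.8/(2·0.21) = 23.33, so K_p = 544.4/8.7 = 62.6.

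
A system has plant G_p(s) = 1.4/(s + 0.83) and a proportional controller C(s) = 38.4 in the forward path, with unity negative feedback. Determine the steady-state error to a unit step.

0.0152

The loop is type 0. Static position error constant K_pos = C(0)·G_p(0) = 38.4·1.687 = 64.77.
Steady-state error to a unit step: e_ss = 1/(1+K_pos) = 1/65.77 = 0.0152.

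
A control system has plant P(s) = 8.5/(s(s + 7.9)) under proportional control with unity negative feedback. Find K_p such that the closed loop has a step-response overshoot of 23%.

K_p = 10.2

From %OS = 100·exp(−πζ/√(1−ζ²)) = 23%, ζ = −ln(0.23)/√(π²+ln²(0.23)) = 0.4237.
Characteristic equation s² + 7.9s + 8.5K_p = 0 gives ζ = 7.9/(2√(8.5K_p)).
Setting ζ = 0.4237: √(8.5K_p) = 7.9/(2·0.4237) = 9.322, so K_p = 86.9/8.5 = 10.2.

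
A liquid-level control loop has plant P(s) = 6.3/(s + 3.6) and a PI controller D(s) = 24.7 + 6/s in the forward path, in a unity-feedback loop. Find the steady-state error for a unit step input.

The open loop D(s)P(s) has a pole at the origin (type 1), so the static position error constant is infinite and e_ss = 1/(1+∞) = 0.

0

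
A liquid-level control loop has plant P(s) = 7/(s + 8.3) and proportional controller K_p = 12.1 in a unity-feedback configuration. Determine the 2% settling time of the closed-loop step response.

Closed-loop transfer function: T(s) = K_p·P(s)/(1 + K_p·P(s)) = 84.7/(s + 8.3 + 84.7) = 84.7/(s + 93).
Time constant τ = 1/93 = 0.01075 s, so the 2% settling time is about 4τ = 0.043 s.

T_s ≈ 0.043 s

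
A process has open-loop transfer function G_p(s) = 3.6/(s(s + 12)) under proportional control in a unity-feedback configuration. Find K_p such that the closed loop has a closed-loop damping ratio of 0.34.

K_p = 86.5

Closed-loop characteristic equation: s² + 12s + K_p·3.6 = 0.
So ω_n = √(3.6K_p) and 2ζω_n = 12, giving ζ = 12/(2√(3.6K_p)).
Setting ζ = 0.34: √(3.6K_p) = 12/(2·0.34) = 17.65, so K_p = 311.4/3.6 = 86.5.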